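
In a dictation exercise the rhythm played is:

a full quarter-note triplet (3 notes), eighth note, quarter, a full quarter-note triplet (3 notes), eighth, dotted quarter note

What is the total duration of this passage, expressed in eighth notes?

Each duration in eighth notes: a full quarter-note triplet (3 notes) (three triplet quarters span one half) = 4; eighth note = 1; quarter = 2; a full quarter-note triplet (3 notes) (three triplet quarters span one half) = 4; eighth = 1; dotted quarter note = 3.
Sum: 4 + 1 + 2 + 4 + 1 + 3 = 15 eighth notes.

15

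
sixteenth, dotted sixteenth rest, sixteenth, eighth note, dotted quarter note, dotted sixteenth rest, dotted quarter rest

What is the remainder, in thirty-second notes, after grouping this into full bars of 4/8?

6

One bar of 4/8 = 16 thirty-second notes.
Convert each value to thirty-second notes: sixteenth = 2; dotted sixteenth rest = 3; sixteenth = 2; eighth note = 4; dotted quarter note = 12; dotted sixteenth rest = 3; dotted quarter rest = 12.
Adding: 2 + 3 + 2 + 4 + 12 + 3 + 12 = 38.
38 ÷ 16 = 2 complete bars with 6 thirty-second notes remaining.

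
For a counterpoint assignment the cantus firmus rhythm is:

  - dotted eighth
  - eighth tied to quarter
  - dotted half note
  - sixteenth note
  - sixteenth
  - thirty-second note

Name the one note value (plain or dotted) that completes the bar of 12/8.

The bar of 12/8 = 48 thirty-second notes.
Convert each value to thirty-second notes: dotted eighth = 6; eighth tied to quarter (eighth + quarter) = 12; dotted half note = 24; sixteenth note = 2; sixteenth = 2; thirty-second note = 1.
Adding: 6 + 12 + 24 + 2 + 2 + 1 = 47.
Remaining: 48 − 47 = 1 thirty-second note, which is a thirty-second note.

thirty-second note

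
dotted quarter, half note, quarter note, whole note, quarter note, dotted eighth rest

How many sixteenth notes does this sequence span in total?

Each duration in sixteenth notes: dotted quarter = 6; half note = 8; quarter note = 4; whole note = 16; quarter note = 4; dotted eighth rest = 3.
Total: 6 + 8 + 4 + 16 + 4 + 3 = 41 sixteenth notes.

41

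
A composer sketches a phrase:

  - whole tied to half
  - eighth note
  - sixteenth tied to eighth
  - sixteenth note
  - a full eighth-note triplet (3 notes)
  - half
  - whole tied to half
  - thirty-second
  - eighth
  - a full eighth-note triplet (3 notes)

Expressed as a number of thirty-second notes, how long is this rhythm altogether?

Express everything in thirty-second notes: whole tied to half (whole + half) = 48; eighth note = 4; sixteenth tied to eighth (sixteenth + eighth) = 6; sixteenth note = 2; a full eighth-note triplet (3 notes) (three triplet eighths span one quarter) = 8; half = 16; whole tied to half (whole + half) = 48; thirty-second = 1; eighth = 4; a full eighth-note triplet (3 notes) (three triplet eighths span one quarter) = 8.
Total: 48 + 4 + 6 + 2 + 8 + 16 + 48 + 1 + 4 + 8 = 145 thirty-second notes.

145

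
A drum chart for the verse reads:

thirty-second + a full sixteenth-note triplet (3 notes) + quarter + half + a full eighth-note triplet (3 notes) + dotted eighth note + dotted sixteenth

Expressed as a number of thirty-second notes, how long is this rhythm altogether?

46

Express everything in thirty-second notes: thirty-second = 1; a full sixteenth-note triplet (3 notes) (three triplet sixteenths span one eighth) = 4; quarter = 8; half = 16; a full eighth-note triplet (3 notes) (three triplet eighths span one quarter) = 8; dotted eighth note = 6; dotted sixteenth = 3.
Sum: 1 + 4 + 8 + 16 + 8 + 6 + 3 = 46 thirty-second notes.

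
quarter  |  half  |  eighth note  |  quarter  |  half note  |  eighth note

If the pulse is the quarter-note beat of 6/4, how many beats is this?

7

One quarter-note beat = 2 eighth notes.
Working in eighth notes: quarter = 2; half = 4; eighth note = 1; quarter = 2; half note = 4; eighth note = 1.
Sum: 2 + 4 + 1 + 2 + 4 + 1 = 14.
14 ÷ 2 = 7 beats.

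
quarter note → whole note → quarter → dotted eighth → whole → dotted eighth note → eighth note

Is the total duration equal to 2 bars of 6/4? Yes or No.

One bar of 6/4 = 24 sixteenth notes, so 2 bars = 48.
Express everything in sixteenth notes: quarter note = 4; whole note = 16; quarter = 4; dotted eighth = 3; whole = 16; dotted eighth note = 3; eighth note = 2.
Sum: 4 + 16 + 4 + 3 + 16 + 3 + 2 = 48.
48 equals 48, so the answer is Yes.

Yes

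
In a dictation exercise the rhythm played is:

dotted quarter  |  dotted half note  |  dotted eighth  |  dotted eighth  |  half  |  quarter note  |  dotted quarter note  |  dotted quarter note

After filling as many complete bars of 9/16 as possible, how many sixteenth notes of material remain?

3

One bar of 9/16 = 9 sixteenth notes.
Convert each value to sixteenth notes: dotted quarter = 6; dotted half note = 12; dotted eighth = 3; dotted eighth = 3; half = 8; quarter note = 4; dotted quarter note = 6; dotted quarter note = 6.
Adding: 6 + 12 + 3 + 3 + 8 + 4 + 6 + 6 = 48.
48 ÷ 9 = 5 complete bars with 3 sixteenth notes remaining.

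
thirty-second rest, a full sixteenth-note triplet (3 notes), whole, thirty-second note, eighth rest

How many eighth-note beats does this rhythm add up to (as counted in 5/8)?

One eighth-note beat = 4 thirty-second notes.
Convert each value to thirty-second notes: thirty-second rest = 1; a full sixteenth-note triplet (3 notes) (three triplet sixteenths span one eighth) = 4; whole = 32; thirty-second note = 1; eighth rest = 4.
Altogether 1 + 4 + 32 + 1 + 4 = 42.
42 ÷ 4 = 10.5 beats.

10.5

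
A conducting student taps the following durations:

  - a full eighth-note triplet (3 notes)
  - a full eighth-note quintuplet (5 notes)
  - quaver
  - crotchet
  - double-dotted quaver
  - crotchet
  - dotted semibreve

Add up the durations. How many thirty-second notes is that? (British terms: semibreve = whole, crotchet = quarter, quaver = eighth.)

99

Express everything in thirty-second notes: a full eighth-note triplet (3 notes) (three triplet eighths span one quarter) = 8; a full eighth-note quintuplet (5 notes) (five quintuplet eighths span one half) = 16; quaver = 4; crotchet = 8; double-dotted quaver = 7; crotchet = 8; dotted semibreve = 48.
Altogether 8 + 16 + 4 + 8 + 7 + 8 + 48 = 99 thirty-second notes.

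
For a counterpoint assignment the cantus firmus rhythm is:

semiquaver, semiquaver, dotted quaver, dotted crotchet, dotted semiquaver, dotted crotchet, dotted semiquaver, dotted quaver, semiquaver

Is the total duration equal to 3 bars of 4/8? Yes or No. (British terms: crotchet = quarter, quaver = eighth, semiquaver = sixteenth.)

One bar of 4/8 = 16 thirty-second notes, so 3 bars = 48.
Each duration in thirty-second notes: semiquaver = 2; semiquaver = 2; dotted quaver = 6; dotted crotchet = 12; dotted semiquaver = 3; dotted crotchet = 12; dotted semiquaver = 3; dotted quaver = 6; semiquaver = 2.
Sum: 2 + 2 + 6 + 12 + 3 + 12 + 3 + 6 + 2 = 48.
48 equals 48, so the answer is Yes.

Yes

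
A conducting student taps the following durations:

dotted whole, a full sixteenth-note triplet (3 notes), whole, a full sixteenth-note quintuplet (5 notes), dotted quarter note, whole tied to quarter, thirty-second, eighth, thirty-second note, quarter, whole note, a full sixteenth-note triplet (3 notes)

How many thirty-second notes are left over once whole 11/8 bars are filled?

18

One bar of 11/8 = 44 thirty-second notes.
Working in thirty-second notes: dotted whole = 48; a full sixteenth-note triplet (3 notes) (three triplet sixteenths span one eighth) = 4; whole = 32; a full sixteenth-note quintuplet (5 notes) (five quintuplet sixteenths span one quarter) = 8; dotted quarter note = 12; whole tied to quarter (whole + quarter) = 40; thirty-second = 1; eighth = 4; thirty-second note = 1; quarter = 8; whole note = 32; a full sixteenth-note triplet (3 notes) (three triplet sixteenths span one eighth) = 4.
Adding: 48 + 4 + 32 + 8 + 12 + 40 + 1 + 4 + 1 + 8 + 32 + 4 = 194.
194 ÷ 44 = 4 complete bars with 18 thirty-second notes remaining.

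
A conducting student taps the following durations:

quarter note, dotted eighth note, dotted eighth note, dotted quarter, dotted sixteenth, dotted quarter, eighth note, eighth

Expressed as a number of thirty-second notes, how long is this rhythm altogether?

Each duration in thirty-second notes: quarter note = 8; dotted eighth note = 6; dotted eighth note = 6; dotted quarter = 12; dotted sixteenth = 3; dotted quarter = 12; eighth note = 4; eighth = 4.
Adding: 8 + 6 + 6 + 12 + 3 + 12 + 4 + 4 = 55 thirty-second notes.

55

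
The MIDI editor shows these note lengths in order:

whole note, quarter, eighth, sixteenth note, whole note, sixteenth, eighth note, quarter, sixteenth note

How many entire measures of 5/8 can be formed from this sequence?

4

One bar of 5/8 = 10 sixteenth notes.
Each duration in sixteenth notes: whole note = 16; quarter = 4; eighth = 2; sixteenth note = 1; whole note = 16; sixteenth = 1; eighth note = 2; quarter = 4; sixteenth note = 1.
Adding: 16 + 4 + 2 + 1 + 16 + 1 + 2 + 4 + 1 = 47.
47 ÷ 10 = 4 complete bars with 7 left over.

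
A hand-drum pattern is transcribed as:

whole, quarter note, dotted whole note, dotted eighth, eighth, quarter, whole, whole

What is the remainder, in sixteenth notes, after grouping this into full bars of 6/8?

1

One bar of 6/8 = 12 sixteenth notes.
Express everything in sixteenth notes: whole = 16; quarter note = 4; dotted whole note = 24; dotted eighth = 3; eighth = 2; quarter = 4; whole = 16; whole = 16.
Altogether 16 + 4 + 24 + 3 + 2 + 4 + 16 + 16 = 85.
85 ÷ 12 = 7 complete bars with 1 sixteenth note remaining.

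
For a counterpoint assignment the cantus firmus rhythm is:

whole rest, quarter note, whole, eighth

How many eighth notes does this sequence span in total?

Each duration in eighth notes: whole rest = 8; quarter note = 2; whole = 8; eighth = 1.
Adding: 8 + 2 + 8 + 1 = 19 eighth notes.

19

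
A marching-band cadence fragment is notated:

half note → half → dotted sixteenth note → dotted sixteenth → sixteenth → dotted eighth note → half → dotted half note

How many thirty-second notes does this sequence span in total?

86

Express everything in thirty-second notes: half note = 16; half = 16; dotted sixteenth note = 3; dotted sixteenth = 3; sixteenth = 2; dotted eighth note = 6; half = 16; dotted half note = 24.
Adding: 16 + 16 + 3 + 3 + 2 + 6 + 16 + 24 = 86 thirty-second notes.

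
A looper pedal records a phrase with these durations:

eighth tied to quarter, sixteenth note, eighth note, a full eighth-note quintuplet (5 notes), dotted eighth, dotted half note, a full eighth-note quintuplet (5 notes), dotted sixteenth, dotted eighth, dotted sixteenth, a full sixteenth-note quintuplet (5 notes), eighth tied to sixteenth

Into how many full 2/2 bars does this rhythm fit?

One bar of 2/2 = 32 thirty-second notes.
Working in thirty-second notes: eighth tied to quarter (eighth + quarter) = 12; sixteenth note = 2; eighth note = 4; a full eighth-note quintuplet (5 notes) (five quintuplet eighths span one half) = 16; dotted eighth = 6; dotted half note = 24; a full eighth-note quintuplet (5 notes) (five quintuplet eighths span one half) = 16; dotted sixteenth = 3; dotted eighth = 6; dotted sixteenth = 3; a full sixteenth-note quintuplet (5 notes) (five quintuplet sixteenths span one quarter) = 8; eighth tied to sixteenth (eighth + sixteenth) = 6.
Adding: 12 + 2 + 4 + 16 + 6 + 24 + 16 + 3 + 6 + 3 + 8 + 6 = 106.
106 ÷ 32 = 3 complete bars with 10 left over.

3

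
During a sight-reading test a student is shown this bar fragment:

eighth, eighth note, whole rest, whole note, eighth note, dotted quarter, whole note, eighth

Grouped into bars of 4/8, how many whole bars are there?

7

One bar of 4/8 = 4 eighth notes.
Express everything in eighth notes: eighth = 1; eighth note = 1; whole rest = 8; whole note = 8; eighth note = 1; dotted quarter = 3; whole note = 8; eighth = 1.
Altogether 1 + 1 + 8 + 8 + 1 + 3 + 8 + 1 = 31.
31 ÷ 4 = 7 complete bars with 3 left over.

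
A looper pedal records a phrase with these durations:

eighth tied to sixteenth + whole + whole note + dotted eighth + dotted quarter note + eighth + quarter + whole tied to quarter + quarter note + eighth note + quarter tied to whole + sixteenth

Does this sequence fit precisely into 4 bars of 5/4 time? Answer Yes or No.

One bar of 5/4 = 20 sixteenth notes, so 4 bars = 80.
Working in sixteenth notes: eighth tied to sixteenth (eighth + sixteenth) = 3; whole = 16; whole note = 16; dotted eighth = 3; dotted quarter note = 6; eighth = 2; quarter = 4; whole tied to quarter (whole + quarter) = 20; quarter note = 4; eighth note = 2; quarter tied to whole (quarter + whole) = 20; sixteenth = 1.
Total: 3 + 16 + 16 + 3 + 6 + 2 + 4 + 20 + 4 + 2 + 20 + 1 = 97.
97 exceeds 80, so the answer is No.

No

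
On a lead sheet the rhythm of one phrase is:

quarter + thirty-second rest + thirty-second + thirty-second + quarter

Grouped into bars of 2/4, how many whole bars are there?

One bar of 2/4 = 16 thirty-second notes.
In thirty-second notes: quarter = 8; thirty-second rest = 1; thirty-second = 1; thirty-second = 1; quarter = 8.
Total: 8 + 1 + 1 + 1 + 8 = 19.
19 ÷ 16 = 1 complete bar with 3 left over.

1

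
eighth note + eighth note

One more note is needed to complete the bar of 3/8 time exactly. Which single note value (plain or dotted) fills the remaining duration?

The bar of 3/8 = 3 eighth notes.
Each duration in eighth notes: eighth note = 1; eighth note = 1.
Altogether 1 + 1 = 2.
Remaining: 3 − 2 = 1 eighth note, which is a eighth note.

eighth note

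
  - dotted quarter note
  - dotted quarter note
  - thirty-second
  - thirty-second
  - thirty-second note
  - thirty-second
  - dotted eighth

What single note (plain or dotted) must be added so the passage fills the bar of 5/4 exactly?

The bar of 5/4 = 40 thirty-second notes.
Each duration in thirty-second notes: dotted quarter note = 12; dotted quarter note = 12; thirty-second = 1; thirty-second = 1; thirty-second note = 1; thirty-second = 1; dotted eighth = 6.
Adding: 12 + 12 + 1 + 1 + 1 + 1 + 6 = 34.
Remaining: 40 − 34 = 6 thirty-second notes, which is a dotted eighth note.

dotted eighth note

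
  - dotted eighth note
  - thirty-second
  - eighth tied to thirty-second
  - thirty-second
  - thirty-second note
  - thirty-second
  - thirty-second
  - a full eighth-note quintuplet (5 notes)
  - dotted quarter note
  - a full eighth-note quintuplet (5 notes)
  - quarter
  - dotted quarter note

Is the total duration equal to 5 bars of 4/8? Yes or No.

Yes

One bar of 4/8 = 16 thirty-second notes, so 5 bars = 80.
Express everything in thirty-second notes: dotted eighth note = 6; thirty-second = 1; eighth tied to thirty-second (eighth + thirty-second) = 5; thirty-second = 1; thirty-second note = 1; thirty-second = 1; thirty-second = 1; a full eighth-note quintuplet (5 notes) (five quintuplet eighths span one half) = 16; dotted quarter note = 12; a full eighth-note quintuplet (5 notes) (five quintuplet eighths span one half) = 16; quarter = 8; dotted quarter note = 12.
Total: 6 + 1 + 5 + 1 + 1 + 1 + 1 + 16 + 12 + 16 + 8 + 12 = 80.
80 equals 80, so the answer is Yes.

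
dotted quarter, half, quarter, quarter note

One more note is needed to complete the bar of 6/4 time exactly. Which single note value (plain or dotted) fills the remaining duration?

eighth note

The bar of 6/4 = 12 eighth notes.
Working in eighth notes: dotted quarter = 3; half = 4; quarter = 2; quarter note = 2.
Adding: 3 + 4 + 2 + 2 = 11.
Remaining: 12 − 11 = 1 eighth note, which is a eighth note.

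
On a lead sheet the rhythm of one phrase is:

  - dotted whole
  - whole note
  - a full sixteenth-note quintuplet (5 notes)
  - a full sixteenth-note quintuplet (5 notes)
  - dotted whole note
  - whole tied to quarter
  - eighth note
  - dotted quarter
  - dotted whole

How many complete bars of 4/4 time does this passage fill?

7

One bar of 4/4 = 8 eighth notes.
Express everything in eighth notes: dotted whole = 12; whole note = 8; a full sixteenth-note quintuplet (5 notes) (five quintuplet sixteenths span one quarter) = 2; a full sixteenth-note quintuplet (5 notes) (five quintuplet sixteenths span one quarter) = 2; dotted whole note = 12; whole tied to quarter (whole + quarter) = 10; eighth note = 1; dotted quarter = 3; dotted whole = 12.
Altogether 12 + 8 + 2 + 2 + 12 + 10 + 1 + 3 + 12 = 62.
62 ÷ 8 = 7 complete bars with 6 left over.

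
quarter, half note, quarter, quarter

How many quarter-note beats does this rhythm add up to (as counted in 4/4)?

5

One quarter-note beat = 2 eighth notes.
Express everything in eighth notes: quarter = 2; half note = 4; quarter = 2; quarter = 2.
Total: 2 + 4 + 2 + 2 = 10.
10 ÷ 2 = 5 beats.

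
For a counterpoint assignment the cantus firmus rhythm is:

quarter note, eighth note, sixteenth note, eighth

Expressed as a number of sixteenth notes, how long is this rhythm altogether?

In sixteenth notes: quarter note = 4; eighth note = 2; sixteenth note = 1; eighth = 2.
Sum: 4 + 2 + 1 + 2 = 9 sixteenth notes.

9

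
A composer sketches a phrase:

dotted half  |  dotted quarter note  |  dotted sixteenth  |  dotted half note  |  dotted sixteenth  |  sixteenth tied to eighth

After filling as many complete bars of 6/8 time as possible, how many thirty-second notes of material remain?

0

One bar of 6/8 = 24 thirty-second notes.
Working in thirty-second notes: dotted half = 24; dotted quarter note = 12; dotted sixteenth = 3; dotted half note = 24; dotted sixteenth = 3; sixteenth tied to eighth (sixteenth + eighth) = 6.
Altogether 24 + 12 + 3 + 24 + 3 + 6 = 72.
72 ÷ 24 = 3 complete bars with 0 thirty-second notes remaining.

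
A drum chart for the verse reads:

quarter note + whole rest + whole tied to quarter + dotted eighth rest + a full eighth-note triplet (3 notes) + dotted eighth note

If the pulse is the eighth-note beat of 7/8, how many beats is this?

25

One eighth-note beat = 2 sixteenth notes.
Convert each value to sixteenth notes: quarter note = 4; whole rest = 16; whole tied to quarter (whole + quarter) = 20; dotted eighth rest = 3; a full eighth-note triplet (3 notes) (three triplet eighths span one quarter) = 4; dotted eighth note = 3.
Adding: 4 + 16 + 20 + 3 + 4 + 3 = 50.
50 ÷ 2 = 25 beats.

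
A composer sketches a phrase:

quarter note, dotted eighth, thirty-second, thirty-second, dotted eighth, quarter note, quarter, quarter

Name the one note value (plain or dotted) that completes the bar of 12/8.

The bar of 12/8 = 48 thirty-second notes.
Working in thirty-second notes: quarter note = 8; dotted eighth = 6; thirty-second = 1; thirty-second = 1; dotted eighth = 6; quarter note = 8; quarter = 8; quarter = 8.
Total: 8 + 6 + 1 + 1 + 6 + 8 + 8 + 8 = 46.
Remaining: 48 − 46 = 2 thirty-second notes, which is a sixteenth note.

sixteenth note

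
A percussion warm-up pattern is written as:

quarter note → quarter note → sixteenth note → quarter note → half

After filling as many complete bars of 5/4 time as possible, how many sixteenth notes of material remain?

One bar of 5/4 = 20 sixteenth notes.
In sixteenth notes: quarter note = 4; quarter note = 4; sixteenth note = 1; quarter note = 4; half = 8.
Altogether 4 + 4 + 1 + 4 + 8 = 21.
21 ÷ 20 = 1 complete bar with 1 sixteenth note remaining.

1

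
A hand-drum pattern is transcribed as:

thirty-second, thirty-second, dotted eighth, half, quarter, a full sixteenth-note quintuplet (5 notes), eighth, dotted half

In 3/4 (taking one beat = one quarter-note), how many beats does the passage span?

One quarter-note beat = 8 thirty-second notes.
Working in thirty-second notes: thirty-second = 1; thirty-second = 1; dotted eighth = 6; half = 16; quarter = 8; a full sixteenth-note quintuplet (5 notes) (five quintuplet sixteenths span one quarter) = 8; eighth = 4; dotted half = 24.
Altogether 1 + 1 + 6 + 16 + 8 + 8 + 4 + 24 = 68.
68 ÷ 8 = 8.5 beats.

8.5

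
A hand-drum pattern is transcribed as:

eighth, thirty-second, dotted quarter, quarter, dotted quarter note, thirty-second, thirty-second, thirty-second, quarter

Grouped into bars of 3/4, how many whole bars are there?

2

One bar of 3/4 = 24 thirty-second notes.
Convert each value to thirty-second notes: eighth = 4; thirty-second = 1; dotted quarter = 12; quarter = 8; dotted quarter note = 12; thirty-second = 1; thirty-second = 1; thirty-second = 1; quarter = 8.
Total: 4 + 1 + 12 + 8 + 12 + 1 + 1 + 1 + 8 = 48.
48 ÷ 24 = 2 complete bars with 0 left over.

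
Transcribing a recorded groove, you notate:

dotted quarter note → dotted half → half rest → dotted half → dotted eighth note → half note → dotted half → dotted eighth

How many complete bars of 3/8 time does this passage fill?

10

One bar of 3/8 = 6 sixteenth notes.
Each duration in sixteenth notes: dotted quarter note = 6; dotted half = 12; half rest = 8; dotted half = 12; dotted eighth note = 3; half note = 8; dotted half = 12; dotted eighth = 3.
Altogether 6 + 12 + 8 + 12 + 3 + 8 + 12 + 3 = 64.
64 ÷ 6 = 10 complete bars with 4 left over.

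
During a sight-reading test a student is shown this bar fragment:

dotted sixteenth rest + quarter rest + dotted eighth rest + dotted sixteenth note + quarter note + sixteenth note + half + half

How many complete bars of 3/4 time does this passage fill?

One bar of 3/4 = 24 thirty-second notes.
Convert each value to thirty-second notes: dotted sixteenth rest = 3; quarter rest = 8; dotted eighth rest = 6; dotted sixteenth note = 3; quarter note = 8; sixteenth note = 2; half = 16; half = 16.
Sum: 3 + 8 + 6 + 3 + 8 + 2 + 16 + 16 = 62.
62 ÷ 24 = 2 complete bars with 14 left over.

2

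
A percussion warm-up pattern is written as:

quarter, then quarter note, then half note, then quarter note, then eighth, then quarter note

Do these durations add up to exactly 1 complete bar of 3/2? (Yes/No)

No

One bar of 3/2 = 12 eighth notes.
Convert each value to eighth notes: quarter = 2; quarter note = 2; half note = 4; quarter note = 2; eighth = 1; quarter note = 2.
Altogether 2 + 2 + 4 + 2 + 1 + 2 = 13.
13 exceeds 12, so the answer is No.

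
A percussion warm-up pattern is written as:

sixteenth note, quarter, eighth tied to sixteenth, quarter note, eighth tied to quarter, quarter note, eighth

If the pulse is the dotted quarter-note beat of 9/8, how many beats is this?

4

One dotted quarter-note beat = 6 sixteenth notes.
Convert each value to sixteenth notes: sixteenth note = 1; quarter = 4; eighth tied to sixteenth (eighth + sixteenth) = 3; quarter note = 4; eighth tied to quarter (eighth + quarter) = 6; quarter note = 4; eighth = 2.
Adding: 1 + 4 + 3 + 4 + 6 + 4 + 2 = 24.
24 ÷ 6 = 4 beats.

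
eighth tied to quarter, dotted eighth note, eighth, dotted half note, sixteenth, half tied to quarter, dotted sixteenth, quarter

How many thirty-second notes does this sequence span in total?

Convert each value to thirty-second notes: eighth tied to quarter (eighth + quarter) = 12; dotted eighth note = 6; eighth = 4; dotted half note = 24; sixteenth = 2; half tied to quarter (half + quarter) = 24; dotted sixteenth = 3; quarter = 8.
Altogether 12 + 6 + 4 + 24 + 2 + 24 + 3 + 8 = 83 thirty-second notes.

83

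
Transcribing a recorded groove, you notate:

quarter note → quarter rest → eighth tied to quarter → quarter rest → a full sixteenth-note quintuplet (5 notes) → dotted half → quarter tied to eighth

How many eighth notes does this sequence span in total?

Working in eighth notes: quarter note = 2; quarter rest = 2; eighth tied to quarter (eighth + quarter) = 3; quarter rest = 2; a full sixteenth-note quintuplet (5 notes) (five quintuplet sixteenths span one quarter) = 2; dotted half = 6; quarter tied to eighth (quarter + eighth) = 3.
Total: 2 + 2 + 3 + 2 + 2 + 6 + 3 = 20 eighth notes.

20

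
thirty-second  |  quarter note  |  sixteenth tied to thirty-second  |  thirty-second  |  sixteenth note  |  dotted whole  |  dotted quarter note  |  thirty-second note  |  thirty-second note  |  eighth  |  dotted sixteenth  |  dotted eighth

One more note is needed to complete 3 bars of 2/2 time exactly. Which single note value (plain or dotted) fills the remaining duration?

dotted eighth note

3 bars of 2/2 = 96 thirty-second notes.
Each duration in thirty-second notes: thirty-second = 1; quarter note = 8; sixteenth tied to thirty-second (sixteenth + thirty-second) = 3; thirty-second = 1; sixteenth note = 2; dotted whole = 48; dotted quarter note = 12; thirty-second note = 1; thirty-second note = 1; eighth = 4; dotted sixteenth = 3; dotted eighth = 6.
Adding: 1 + 8 + 3 + 1 + 2 + 48 + 12 + 1 + 1 + 4 + 3 + 6 = 90.
Remaining: 96 − 90 = 6 thirty-second notes, which is a dotted eighth note.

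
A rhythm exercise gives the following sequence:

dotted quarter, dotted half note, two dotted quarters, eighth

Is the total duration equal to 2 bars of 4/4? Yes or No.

One bar of 4/4 = 8 eighth notes, so 2 bars = 16.
In eighth notes: dotted quarter = 3; dotted half note = 6; dotted quarter = 3; dotted quarter = 3; eighth = 1.
Total: 3 + 6 + 3 + 3 + 1 = 16.
16 equals 16, so the answer is Yes.

Yes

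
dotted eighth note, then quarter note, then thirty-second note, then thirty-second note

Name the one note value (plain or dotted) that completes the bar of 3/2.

The bar of 3/2 = 48 thirty-second notes.
Express everything in thirty-second notes: dotted eighth note = 6; quarter note = 8; thirty-second note = 1; thirty-second note = 1.
Altogether 6 + 8 + 1 + 1 = 16.
Remaining: 48 − 16 = 32 thirty-second notes, which is a whole note.

whole note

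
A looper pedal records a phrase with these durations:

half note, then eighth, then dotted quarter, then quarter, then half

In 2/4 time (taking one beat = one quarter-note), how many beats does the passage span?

7

One quarter-note beat = 2 eighth notes.
Working in eighth notes: half note = 4; eighth = 1; dotted quarter = 3; quarter = 2; half = 4.
Total: 4 + 1 + 3 + 2 + 4 = 14.
14 ÷ 2 = 7 beats.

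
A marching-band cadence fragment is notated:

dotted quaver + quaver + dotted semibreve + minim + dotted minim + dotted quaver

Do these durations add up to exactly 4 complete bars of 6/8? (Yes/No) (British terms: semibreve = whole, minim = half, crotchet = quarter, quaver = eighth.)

No

One bar of 6/8 = 12 sixteenth notes, so 4 bars = 48.
Convert each value to sixteenth notes: dotted quaver = 3; quaver = 2; dotted semibreve = 24; minim = 8; dotted minim = 12; dotted quaver = 3.
Total: 3 + 2 + 24 + 8 + 12 + 3 = 52.
52 exceeds 48, so the answer is No.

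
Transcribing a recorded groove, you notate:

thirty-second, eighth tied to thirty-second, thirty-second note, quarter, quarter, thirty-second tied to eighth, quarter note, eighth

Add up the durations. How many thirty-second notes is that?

Working in thirty-second notes: thirty-second = 1; eighth tied to thirty-second (eighth + thirty-second) = 5; thirty-second note = 1; quarter = 8; quarter = 8; thirty-second tied to eighth (thirty-second + eighth) = 5; quarter note = 8; eighth = 4.
Total: 1 + 5 + 1 + 8 + 8 + 5 + 8 + 4 = 40 thirty-second notes.

40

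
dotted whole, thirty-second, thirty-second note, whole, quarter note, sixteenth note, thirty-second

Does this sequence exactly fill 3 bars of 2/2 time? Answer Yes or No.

One bar of 2/2 = 32 thirty-second notes, so 3 bars = 96.
Express everything in thirty-second notes: dotted whole = 48; thirty-second = 1; thirty-second note = 1; whole = 32; quarter note = 8; sixteenth note = 2; thirty-second = 1.
Altogether 48 + 1 + 1 + 32 + 8 + 2 + 1 = 93.
93 falls short of 96, so the answer is No.

No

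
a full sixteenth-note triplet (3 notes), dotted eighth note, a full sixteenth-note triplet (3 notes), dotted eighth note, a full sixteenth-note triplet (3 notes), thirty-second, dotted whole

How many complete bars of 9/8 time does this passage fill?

2

One bar of 9/8 = 36 thirty-second notes.
Each duration in thirty-second notes: a full sixteenth-note triplet (3 notes) (three triplet sixteenths span one eighth) = 4; dotted eighth note = 6; a full sixteenth-note triplet (3 notes) (three triplet sixteenths span one eighth) = 4; dotted eighth note = 6; a full sixteenth-note triplet (3 notes) (three triplet sixteenths span one eighth) = 4; thirty-second = 1; dotted whole = 48.
Altogether 4 + 6 + 4 + 6 + 4 + 1 + 48 = 73.
73 ÷ 36 = 2 complete bars with 1 left over.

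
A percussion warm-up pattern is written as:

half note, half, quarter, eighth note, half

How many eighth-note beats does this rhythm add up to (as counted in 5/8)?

One eighth-note beat = 2 sixteenth notes.
In sixteenth notes: half note = 8; half = 8; quarter = 4; eighth note = 2; half = 8.
Total: 8 + 8 + 4 + 2 + 8 = 30.
30 ÷ 2 = 15 beats.

15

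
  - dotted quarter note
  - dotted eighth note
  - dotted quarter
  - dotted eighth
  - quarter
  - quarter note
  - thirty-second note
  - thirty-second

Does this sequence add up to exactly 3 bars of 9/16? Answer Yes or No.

One bar of 9/16 = 18 thirty-second notes, so 3 bars = 54.
In thirty-second notes: dotted quarter note = 12; dotted eighth note = 6; dotted quarter = 12; dotted eighth = 6; quarter = 8; quarter note = 8; thirty-second note = 1; thirty-second = 1.
Sum: 12 + 6 + 12 + 6 + 8 + 8 + 1 + 1 = 54.
54 equals 54, so the answer is Yes.

Yes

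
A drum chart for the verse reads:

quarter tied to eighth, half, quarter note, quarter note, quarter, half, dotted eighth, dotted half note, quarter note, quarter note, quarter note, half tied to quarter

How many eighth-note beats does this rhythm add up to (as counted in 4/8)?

36.5

One eighth-note beat = 2 sixteenth notes.
Express everything in sixteenth notes: quarter tied to eighth (quarter + eighth) = 6; half = 8; quarter note = 4; quarter note = 4; quarter = 4; half = 8; dotted eighth = 3; dotted half note = 12; quarter note = 4; quarter note = 4; quarter note = 4; half tied to quarter (half + quarter) = 12.
Total: 6 + 8 + 4 + 4 + 4 + 8 + 3 + 12 + 4 + 4 + 4 + 12 = 73.
73 ÷ 2 = 36.5 beats.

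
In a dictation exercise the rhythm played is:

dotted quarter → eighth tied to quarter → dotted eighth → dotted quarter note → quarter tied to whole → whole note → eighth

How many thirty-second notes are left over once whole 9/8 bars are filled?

10

One bar of 9/8 = 18 sixteenth notes.
Working in sixteenth notes: dotted quarter = 6; eighth tied to quarter (eighth + quarter) = 6; dotted eighth = 3; dotted quarter note = 6; quarter tied to whole (quarter + whole) = 20; whole note = 16; eighth = 2.
Altogether 6 + 6 + 3 + 6 + 20 + 16 + 2 = 59.
59 ÷ 18 = 3 complete bars with 5 sixteenth notes remaining = 10 thirty-second notes.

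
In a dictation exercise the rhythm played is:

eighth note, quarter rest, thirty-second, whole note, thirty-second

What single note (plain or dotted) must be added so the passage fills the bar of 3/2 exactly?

sixteenth note

The bar of 3/2 = 48 thirty-second notes.
Express everything in thirty-second notes: eighth note = 4; quarter rest = 8; thirty-second = 1; whole note = 32; thirty-second = 1.
Altogether 4 + 8 + 1 + 32 + 1 = 46.
Remaining: 48 − 46 = 2 thirty-second notes, which is a sixteenth note.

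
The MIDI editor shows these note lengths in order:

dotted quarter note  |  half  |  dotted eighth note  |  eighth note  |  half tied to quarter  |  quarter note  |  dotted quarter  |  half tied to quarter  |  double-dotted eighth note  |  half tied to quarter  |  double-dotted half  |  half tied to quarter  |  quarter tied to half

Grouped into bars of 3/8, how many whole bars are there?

One bar of 3/8 = 12 thirty-second notes.
Each duration in thirty-second notes: dotted quarter note = 12; half = 16; dotted eighth note = 6; eighth note = 4; half tied to quarter (half + quarter) = 24; quarter note = 8; dotted quarter = 12; half tied to quarter (half + quarter) = 24; double-dotted eighth note = 7; half tied to quarter (half + quarter) = 24; double-dotted half = 28; half tied to quarter (half + quarter) = 24; quarter tied to half (quarter + half) = 24.
Altogether 12 + 16 + 6 + 4 + 24 + 8 + 12 + 24 + 7 + 24 + 28 + 24 + 24 = 213.
213 ÷ 12 = 17 complete bars with 9 left over.

17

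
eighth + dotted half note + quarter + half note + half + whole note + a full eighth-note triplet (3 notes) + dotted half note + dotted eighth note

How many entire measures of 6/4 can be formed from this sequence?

One bar of 6/4 = 24 sixteenth notes.
Express everything in sixteenth notes: eighth = 2; dotted half note = 12; quarter = 4; half note = 8; half = 8; whole note = 16; a full eighth-note triplet (3 notes) (three triplet eighths span one quarter) = 4; dotted half note = 12; dotted eighth note = 3.
Total: 2 + 12 + 4 + 8 + 8 + 16 + 4 + 12 + 3 = 69.
69 ÷ 24 = 2 complete bars with 21 left over.

2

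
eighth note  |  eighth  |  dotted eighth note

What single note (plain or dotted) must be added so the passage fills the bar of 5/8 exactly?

The bar of 5/8 = 10 sixteenth notes.
Each duration in sixteenth notes: eighth note = 2; eighth = 2; dotted eighth note = 3.
Sum: 2 + 2 + 3 = 7.
Remaining: 10 − 7 = 3 sixteenth notes, which is a dotted eighth note.

dotted eighth note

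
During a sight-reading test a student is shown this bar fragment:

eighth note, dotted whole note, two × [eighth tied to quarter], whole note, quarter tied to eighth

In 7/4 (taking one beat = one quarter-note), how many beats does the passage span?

One quarter-note beat = 2 eighth notes.
Working in eighth notes: eighth note = 1; dotted whole note = 12; eighth tied to quarter (eighth + quarter) = 3; eighth tied to quarter (eighth + quarter) = 3; whole note = 8; quarter tied to eighth (quarter + eighth) = 3.
Adding: 1 + 12 + 3 + 3 + 8 + 3 = 30.
30 ÷ 2 = 15 beats.

15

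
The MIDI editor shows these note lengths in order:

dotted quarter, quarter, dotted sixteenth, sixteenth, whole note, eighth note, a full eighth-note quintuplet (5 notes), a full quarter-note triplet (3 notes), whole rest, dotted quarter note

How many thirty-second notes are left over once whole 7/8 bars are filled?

25

One bar of 7/8 = 28 thirty-second notes.
In thirty-second notes: dotted quarter = 12; quarter = 8; dotted sixteenth = 3; sixteenth = 2; whole note = 32; eighth note = 4; a full eighth-note quintuplet (5 notes) (five quintuplet eighths span one half) = 16; a full quarter-note triplet (3 notes) (three triplet quarters span one half) = 16; whole rest = 32; dotted quarter note = 12.
Adding: 12 + 8 + 3 + 2 + 32 + 4 + 16 + 16 + 32 + 12 = 137.
137 ÷ 28 = 4 complete bars with 25 thirty-second notes remaining.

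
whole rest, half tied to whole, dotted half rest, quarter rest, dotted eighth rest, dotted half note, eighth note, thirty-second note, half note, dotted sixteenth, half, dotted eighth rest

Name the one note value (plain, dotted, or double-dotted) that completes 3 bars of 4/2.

eighth note

3 bars of 4/2 = 192 thirty-second notes.
In thirty-second notes: whole rest = 32; half tied to whole (half + whole) = 48; dotted half rest = 24; quarter rest = 8; dotted eighth rest = 6; dotted half note = 24; eighth note = 4; thirty-second note = 1; half note = 16; dotted sixteenth = 3; half = 16; dotted eighth rest = 6.
Total: 32 + 48 + 24 + 8 + 6 + 24 + 4 + 1 + 16 + 3 + 16 + 6 = 188.
Remaining: 192 − 188 = 4 thirty-second notes, which is a eighth note.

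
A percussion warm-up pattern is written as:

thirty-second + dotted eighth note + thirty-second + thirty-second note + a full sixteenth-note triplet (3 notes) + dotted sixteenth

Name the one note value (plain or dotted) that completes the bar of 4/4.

The bar of 4/4 = 32 thirty-second notes.
Express everything in thirty-second notes: thirty-second = 1; dotted eighth note = 6; thirty-second = 1; thirty-second note = 1; a full sixteenth-note triplet (3 notes) (three triplet sixteenths span one eighth) = 4; dotted sixteenth = 3.
Sum: 1 + 6 + 1 + 1 + 4 + 3 = 16.
Remaining: 32 − 16 = 16 thirty-second notes, which is a half note.

half note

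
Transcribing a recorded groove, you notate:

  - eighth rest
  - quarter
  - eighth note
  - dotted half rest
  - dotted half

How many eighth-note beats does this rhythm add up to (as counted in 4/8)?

One eighth-note beat = 2 sixteenth notes.
Express everything in sixteenth notes: eighth rest = 2; quarter = 4; eighth note = 2; dotted half rest = 12; dotted half = 12.
Total: 2 + 4 + 2 + 12 + 12 = 32.
32 ÷ 2 = 16 beats.

16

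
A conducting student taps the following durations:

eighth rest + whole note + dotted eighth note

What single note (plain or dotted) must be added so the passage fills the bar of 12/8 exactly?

dotted eighth note

The bar of 12/8 = 24 sixteenth notes.
Working in sixteenth notes: eighth rest = 2; whole note = 16; dotted eighth note = 3.
Adding: 2 + 16 + 3 = 21.
Remaining: 24 − 21 = 3 sixteenth notes, which is a dotted eighth note.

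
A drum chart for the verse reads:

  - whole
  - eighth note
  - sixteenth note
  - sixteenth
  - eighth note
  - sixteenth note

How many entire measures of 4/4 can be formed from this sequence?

1

One bar of 4/4 = 16 sixteenth notes.
Each duration in sixteenth notes: whole = 16; eighth note = 2; sixteenth note = 1; sixteenth = 1; eighth note = 2; sixteenth note = 1.
Total: 16 + 2 + 1 + 1 + 2 + 1 = 23.
23 ÷ 16 = 1 complete bar with 7 left over.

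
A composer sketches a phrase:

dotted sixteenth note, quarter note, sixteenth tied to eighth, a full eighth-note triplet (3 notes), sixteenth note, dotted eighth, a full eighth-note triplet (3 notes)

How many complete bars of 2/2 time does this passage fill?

1

One bar of 2/2 = 32 thirty-second notes.
Each duration in thirty-second notes: dotted sixteenth note = 3; quarter note = 8; sixteenth tied to eighth (sixteenth + eighth) = 6; a full eighth-note triplet (3 notes) (three triplet eighths span one quarter) = 8; sixteenth note = 2; dotted eighth = 6; a full eighth-note triplet (3 notes) (three triplet eighths span one quarter) = 8.
Total: 3 + 8 + 6 + 8 + 2 + 6 + 8 = 41.
41 ÷ 32 = 1 complete bar with 9 left over.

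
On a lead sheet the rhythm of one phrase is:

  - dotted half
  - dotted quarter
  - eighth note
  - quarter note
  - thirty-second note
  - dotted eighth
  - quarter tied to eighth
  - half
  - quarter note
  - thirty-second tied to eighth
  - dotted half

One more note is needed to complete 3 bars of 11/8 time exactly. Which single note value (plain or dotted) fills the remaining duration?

3 bars of 11/8 = 132 thirty-second notes.
Each duration in thirty-second notes: dotted half = 24; dotted quarter = 12; eighth note = 4; quarter note = 8; thirty-second note = 1; dotted eighth = 6; quarter tied to eighth (quarter + eighth) = 12; half = 16; quarter note = 8; thirty-second tied to eighth (thirty-second + eighth) = 5; dotted half = 24.
Sum: 24 + 12 + 4 + 8 + 1 + 6 + 12 + 16 + 8 + 5 + 24 = 120.
Remaining: 132 − 120 = 12 thirty-second notes, which is a dotted quarter note.

dotted quarter note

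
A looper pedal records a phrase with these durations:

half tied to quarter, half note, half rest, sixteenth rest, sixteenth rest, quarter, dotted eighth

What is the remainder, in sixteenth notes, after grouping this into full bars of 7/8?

One bar of 7/8 = 14 sixteenth notes.
Working in sixteenth notes: half tied to quarter (half + quarter) = 12; half note = 8; half rest = 8; sixteenth rest = 1; sixteenth rest = 1; quarter = 4; dotted eighth = 3.
Altogether 12 + 8 + 8 + 1 + 1 + 4 + 3 = 37.
37 ÷ 14 = 2 complete bars with 9 sixteenth notes remaining.

9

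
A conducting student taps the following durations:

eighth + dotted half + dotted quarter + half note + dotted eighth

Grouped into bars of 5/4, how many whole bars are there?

One bar of 5/4 = 20 sixteenth notes.
Each duration in sixteenth notes: eighth = 2; dotted half = 12; dotted quarter = 6; half note = 8; dotted eighth = 3.
Sum: 2 + 12 + 6 + 8 + 3 = 31.
31 ÷ 20 = 1 complete bar with 11 left over.

1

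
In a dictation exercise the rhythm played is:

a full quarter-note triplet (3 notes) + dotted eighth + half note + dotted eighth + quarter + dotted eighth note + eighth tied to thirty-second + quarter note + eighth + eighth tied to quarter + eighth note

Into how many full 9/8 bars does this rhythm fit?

2

One bar of 9/8 = 36 thirty-second notes.
Express everything in thirty-second notes: a full quarter-note triplet (3 notes) (three triplet quarters span one half) = 16; dotted eighth = 6; half note = 16; dotted eighth = 6; quarter = 8; dotted eighth note = 6; eighth tied to thirty-second (eighth + thirty-second) = 5; quarter note = 8; eighth = 4; eighth tied to quarter (eighth + quarter) = 12; eighth note = 4.
Altogether 16 + 6 + 16 + 6 + 8 + 6 + 5 + 8 + 4 + 12 + 4 = 91.
91 ÷ 36 = 2 complete bars with 19 left over.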